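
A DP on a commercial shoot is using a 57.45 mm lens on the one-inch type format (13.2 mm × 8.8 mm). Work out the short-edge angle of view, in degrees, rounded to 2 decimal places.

Angle of view α = 2·arctan(h/2f) with h = 8.8 mm and f = 57.45 mm.
h/2f = 0.07659; arctan(0.07659) ≈ 4.3796°, so α ≈ 8.7593°.

8.76°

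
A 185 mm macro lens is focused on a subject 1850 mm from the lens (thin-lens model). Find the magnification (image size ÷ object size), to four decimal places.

0.1111×

Thin lens: 1/f = 1/dₒ + 1/dᵢ → 1/dᵢ = 1/185 − 1/1850 = 0.0048649 mm⁻¹, so dᵢ ≈ 205.5556 mm.
Magnification m = dᵢ/dₒ = 205.5556/1850 ≈ 0.11111.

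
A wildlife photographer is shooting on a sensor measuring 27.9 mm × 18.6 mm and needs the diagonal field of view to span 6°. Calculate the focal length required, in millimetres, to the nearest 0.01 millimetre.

319.91 mm

Sensor diagonal = √(27.9² + 18.6²) = √1124.3700 ≈ 33.5316 mm.
From α = 2·arctan(d/2f) we get f = d / (2·tan(α/2)).
With d = 33.5316 mm and α/2 = 3°, tan(α/2) ≈ 0.05241, so f ≈ 33.5316 / 0.10482 ≈ 319.9108 mm.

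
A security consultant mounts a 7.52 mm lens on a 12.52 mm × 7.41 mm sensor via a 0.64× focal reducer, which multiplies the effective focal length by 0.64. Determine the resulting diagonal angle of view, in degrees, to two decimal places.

113.02°

Effective focal length f = 7.52 × 0.64 = 4.8128 mm.
Sensor diagonal = √(12.52² + 7.41²) = √211.6585 ≈ 14.5485 mm.
α = 2·arctan(14.548 / (2 × 4.8128)) = 2·arctan(1.51144) ≈ 113.0210°.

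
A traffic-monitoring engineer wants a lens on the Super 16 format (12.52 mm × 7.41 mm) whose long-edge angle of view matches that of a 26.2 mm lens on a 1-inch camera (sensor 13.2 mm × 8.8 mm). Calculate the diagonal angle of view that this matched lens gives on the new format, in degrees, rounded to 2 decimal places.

Equal long-edge AOV ⇒ f₂ = f₁ · 12.52/13.2 = 26.2 × 0.94848 ≈ 24.8503 mm.
Sensor diagonal = √(12.52² + 7.41²) = √211.6585 ≈ 14.5485 mm.
Diagonal AOV on the new format = 2·arctan(14.5485 / (2 × 24.8503)) = 2·arctan(0.29272) ≈ 32.6319°.

32.63°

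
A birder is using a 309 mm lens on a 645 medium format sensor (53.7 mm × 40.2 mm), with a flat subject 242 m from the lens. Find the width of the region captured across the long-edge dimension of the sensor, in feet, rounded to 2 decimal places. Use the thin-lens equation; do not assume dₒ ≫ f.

137.80 ft

dₒ: 242 m = 242000 mm.
Similar triangles through the lens centre give W/dₒ = w/dᵢ; with 1/f = 1/dₒ + 1/dᵢ this gives W = w·(dₒ − f)/f.
W = 53.7 mm × (242000 − 309) / 309 = 53.7 × 782.1715 ≈ 42002.611 mm = 42002.611/304.8 ft = 137.804 ft.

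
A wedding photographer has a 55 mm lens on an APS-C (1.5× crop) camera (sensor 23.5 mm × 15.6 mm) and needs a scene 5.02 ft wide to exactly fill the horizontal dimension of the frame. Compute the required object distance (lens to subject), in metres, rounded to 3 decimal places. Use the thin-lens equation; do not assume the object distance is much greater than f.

W: 5.02 ft × 304.8 mm/ft = 1530.10 mm.
Magnification m = w/W = dᵢ/dₒ; combined with 1/f = 1/dₒ + 1/dᵢ this gives dₒ = f·(1 + W/w).
dₒ = 55 mm × (1 + 1530.1/23.5) = 55 × 66.1105 ≈ 3636.076 mm = 3.63608 m.

3.636 m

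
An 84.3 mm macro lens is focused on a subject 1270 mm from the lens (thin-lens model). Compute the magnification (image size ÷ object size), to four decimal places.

Thin lens: 1/f = 1/dₒ + 1/dᵢ → 1/dᵢ = 1/84.3 − 1/1270 = 0.0110750 mm⁻¹, so dᵢ ≈ 90.2935 mm.
Magnification m = dᵢ/dₒ = 90.2935/1270 ≈ 0.07110.

0.0711×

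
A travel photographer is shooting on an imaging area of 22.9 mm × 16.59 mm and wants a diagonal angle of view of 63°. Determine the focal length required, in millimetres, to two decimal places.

23.07 mm

Sensor diagonal = √(22.9² + 16.59²) = √799.6381 ≈ 28.2779 mm.
From α = 2·arctan(d/2f) we get f = d / (2·tan(α/2)).
With d = 28.2779 mm and α/2 = 31.5°, tan(α/2) ≈ 0.61280, so f ≈ 28.2779 / 1.22560 ≈ 23.0726 mm.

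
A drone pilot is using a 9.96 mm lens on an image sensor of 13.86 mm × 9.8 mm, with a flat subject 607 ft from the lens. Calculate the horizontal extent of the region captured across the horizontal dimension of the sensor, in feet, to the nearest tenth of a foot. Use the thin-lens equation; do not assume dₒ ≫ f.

844.6 ft

dₒ: 607 ft × 304.8 mm/ft = 185013.59 mm.
Similar triangles through the lens centre give W/dₒ = w/dᵢ; with 1/f = 1/dₒ + 1/dᵢ this gives W = w·(dₒ − f)/f.
W = 13.86 mm × (185014 − 9.96) / 9.96 = 13.86 × 18574.6621 ≈ 257444.816 mm = 257444.816/304.8 ft = 844.635 ft.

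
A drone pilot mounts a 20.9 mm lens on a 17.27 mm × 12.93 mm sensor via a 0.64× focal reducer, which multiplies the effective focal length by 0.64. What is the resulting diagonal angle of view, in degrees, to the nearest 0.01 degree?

Effective focal length f = 20.9 × 0.64 = 13.376 mm.
Sensor diagonal = √(17.27² + 12.93²) = √465.4378 ≈ 21.5740 mm.
α = 2·arctan(21.574 / (2 × 13.376)) = 2·arctan(0.80644) ≈ 77.7685°.

77.77°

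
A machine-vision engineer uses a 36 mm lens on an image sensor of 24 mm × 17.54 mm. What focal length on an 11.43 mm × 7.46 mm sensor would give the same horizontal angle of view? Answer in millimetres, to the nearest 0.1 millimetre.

Equal angle of view means equal width/f ratio, so f₂ = f₁ · (width₂/width₁) = 36 × 11.43/24.
f₂ = 36 × 0.47625 ≈ 17.145 mm.

17.1 mm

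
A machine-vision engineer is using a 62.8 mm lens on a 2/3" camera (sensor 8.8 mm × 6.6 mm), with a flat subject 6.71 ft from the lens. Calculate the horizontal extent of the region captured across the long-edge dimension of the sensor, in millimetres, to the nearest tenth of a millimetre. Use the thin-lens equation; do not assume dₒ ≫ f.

277.8 mm

dₒ: 6.71 ft × 304.8 mm/ft = 2045.21 mm.
Similar triangles through the lens centre give W/dₒ = w/dᵢ; with 1/f = 1/dₒ + 1/dᵢ this gives W = w·(dₒ − f)/f.
W = 8.8 mm × (2045.21 − 62.8) / 62.8 = 8.8 × 31.5670 ≈ 277.790 mm.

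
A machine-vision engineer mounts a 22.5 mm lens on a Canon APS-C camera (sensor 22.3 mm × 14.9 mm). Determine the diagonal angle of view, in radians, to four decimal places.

1.0749 rad

Sensor diagonal = √(22.3² + 14.9²) = √719.3000 ≈ 26.8198 mm.
Angle of view α = 2·arctan(d/2f) with d = 26.8198 mm and f = 22.5 mm.
d/2f = 0.59599; arctan(0.59599) ≈ 0.5375 rad, so α ≈ 1.0749 rad.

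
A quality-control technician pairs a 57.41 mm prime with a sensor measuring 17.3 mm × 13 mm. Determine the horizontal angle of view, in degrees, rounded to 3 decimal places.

Angle of view α = 2·arctan(w/2f) with w = 17.3 mm and f = 57.41 mm.
w/2f = 0.15067; arctan(0.15067) ≈ 8.5683°, so α ≈ 17.1367°.

17.137°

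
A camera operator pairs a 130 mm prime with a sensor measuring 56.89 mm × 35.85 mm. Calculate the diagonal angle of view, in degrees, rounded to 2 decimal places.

Sensor diagonal = √(56.89² + 35.85²) = √4521.6946 ≈ 67.2435 mm.
Angle of view α = 2·arctan(d/2f) with d = 67.2435 mm and f = 130 mm.
d/2f = 0.25863; arctan(0.25863) ≈ 14.5006°, so α ≈ 29.0012°.

29.00°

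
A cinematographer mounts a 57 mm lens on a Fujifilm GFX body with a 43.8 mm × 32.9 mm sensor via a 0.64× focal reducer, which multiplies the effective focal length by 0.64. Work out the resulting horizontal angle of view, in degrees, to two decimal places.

Effective focal length f = 57 × 0.64 = 36.48 mm.
α = 2·arctan(43.8 / (2 × 36.48)) = 2·arctan(0.60033) ≈ 61.9552°.

61.96°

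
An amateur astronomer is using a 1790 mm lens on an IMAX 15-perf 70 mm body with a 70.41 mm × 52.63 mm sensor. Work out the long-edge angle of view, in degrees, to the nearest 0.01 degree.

2.25°

Angle of view α = 2·arctan(w/2f) with w = 70.41 mm and f = 1790 mm.
w/2f = 0.01967; arctan(0.01967) ≈ 1.1267°, so α ≈ 2.2535°.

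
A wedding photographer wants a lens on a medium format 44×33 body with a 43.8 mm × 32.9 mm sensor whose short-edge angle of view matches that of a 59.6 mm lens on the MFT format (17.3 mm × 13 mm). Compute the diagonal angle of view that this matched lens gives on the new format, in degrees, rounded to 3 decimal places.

20.584°

Equal short-edge AOV ⇒ f₂ = f₁ · 32.9/13 = 59.6 × 2.53077 ≈ 150.8338 mm.
Sensor diagonal = √(43.8² + 32.9²) = √3000.8500 ≈ 54.7800 mm.
Diagonal AOV on the new format = 2·arctan(54.7800 / (2 × 150.8338)) = 2·arctan(0.18159) ≈ 20.5844°.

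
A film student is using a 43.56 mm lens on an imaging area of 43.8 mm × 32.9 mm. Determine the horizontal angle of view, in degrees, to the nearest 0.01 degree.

53.38°

Angle of view α = 2·arctan(w/2f) with w = 43.8 mm and f = 43.56 mm.
w/2f = 0.50275; arctan(0.50275) ≈ 26.6912°, so α ≈ 53.3824°.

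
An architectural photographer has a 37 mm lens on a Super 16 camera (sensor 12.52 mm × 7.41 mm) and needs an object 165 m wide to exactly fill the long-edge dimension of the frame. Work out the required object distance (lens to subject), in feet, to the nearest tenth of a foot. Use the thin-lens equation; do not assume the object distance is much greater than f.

W: 165 m = 165000 mm.
Magnification m = w/W = dᵢ/dₒ; combined with 1/f = 1/dₒ + 1/dᵢ this gives dₒ = f·(1 + W/w).
dₒ = 37 mm × (1 + 165000/12.52) = 37 × 13179.9137 ≈ 487656.808 mm = 487656.808/304.8 ft = 1599.92 ft.

1599.9 ft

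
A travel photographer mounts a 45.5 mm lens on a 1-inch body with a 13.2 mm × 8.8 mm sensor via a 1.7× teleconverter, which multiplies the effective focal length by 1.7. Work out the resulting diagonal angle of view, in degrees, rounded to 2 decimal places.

11.71°

Effective focal length f = 45.5 × 1.7 = 77.35 mm.
Sensor diagonal = √(13.2² + 8.8²) = √251.6800 ≈ 15.8644 mm.
α = 2·arctan(15.864 / (2 × 77.35)) = 2·arctan(0.10255) ≈ 11.7104°.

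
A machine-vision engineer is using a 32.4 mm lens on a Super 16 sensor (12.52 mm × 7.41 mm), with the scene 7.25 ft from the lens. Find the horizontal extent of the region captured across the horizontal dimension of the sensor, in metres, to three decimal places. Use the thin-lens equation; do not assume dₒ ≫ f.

dₒ: 7.25 ft × 304.8 mm/ft = 2209.80 mm.
Similar triangles through the lens centre give W/dₒ = w/dᵢ; with 1/f = 1/dₒ + 1/dᵢ this gives W = w·(dₒ − f)/f.
W = 12.52 mm × (2209.8 − 32.4) / 32.4 = 12.52 × 67.2037 ≈ 841.390 mm = 0.84139 m.

0.841 m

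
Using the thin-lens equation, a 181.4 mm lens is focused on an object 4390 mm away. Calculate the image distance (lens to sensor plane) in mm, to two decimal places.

1/dᵢ = 1/f − 1/dₒ = 1/181.4 − 1/4390 = 0.0052849 mm⁻¹.
dᵢ = 1/0.0052849 ≈ 189.2187 mm.

189.22 mm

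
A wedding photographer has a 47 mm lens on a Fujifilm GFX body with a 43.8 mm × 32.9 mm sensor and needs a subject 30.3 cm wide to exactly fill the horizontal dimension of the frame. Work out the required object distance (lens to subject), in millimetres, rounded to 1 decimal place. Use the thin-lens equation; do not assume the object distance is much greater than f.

W: 30.3 cm = 303 mm.
Magnification m = w/W = dᵢ/dₒ; combined with 1/f = 1/dₒ + 1/dᵢ this gives dₒ = f·(1 + W/w).
dₒ = 47 mm × (1 + 303/43.8) = 47 × 7.9178 ≈ 372.137 mm.

372.1 mm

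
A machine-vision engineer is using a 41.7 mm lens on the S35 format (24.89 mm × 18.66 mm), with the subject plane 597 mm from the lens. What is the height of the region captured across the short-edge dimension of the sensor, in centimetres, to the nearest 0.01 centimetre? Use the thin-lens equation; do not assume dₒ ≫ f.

Similar triangles through the lens centre give W/dₒ = h/dᵢ; with 1/f = 1/dₒ + 1/dᵢ this gives W = h·(dₒ − f)/f.
W = 18.66 mm × (597 − 41.7) / 41.7 = 18.66 × 13.3165 ≈ 248.487 mm = 24.8487 cm.

24.85 cm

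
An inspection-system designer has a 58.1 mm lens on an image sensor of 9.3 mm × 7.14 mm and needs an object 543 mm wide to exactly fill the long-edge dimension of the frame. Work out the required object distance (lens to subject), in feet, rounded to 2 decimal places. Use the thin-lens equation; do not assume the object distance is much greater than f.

Magnification m = w/W = dᵢ/dₒ; combined with 1/f = 1/dₒ + 1/dᵢ this gives dₒ = f·(1 + W/w).
dₒ = 58.1 mm × (1 + 543/9.3) = 58.1 × 59.3871 ≈ 3450.390 mm = 3450.390/304.8 ft = 11.3202 ft.

11.32 ft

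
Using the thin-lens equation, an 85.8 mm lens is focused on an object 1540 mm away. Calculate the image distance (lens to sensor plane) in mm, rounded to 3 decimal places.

1/dᵢ = 1/f − 1/dₒ = 1/85.8 − 1/1540 = 0.0110057 mm⁻¹.
dᵢ = 1/0.0110057 ≈ 90.8623 mm.

90.862 mm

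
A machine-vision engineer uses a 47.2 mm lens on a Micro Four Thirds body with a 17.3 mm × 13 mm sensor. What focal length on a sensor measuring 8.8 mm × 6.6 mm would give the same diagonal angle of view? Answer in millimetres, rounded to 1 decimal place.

Sensor diagonal = √(17.3² + 13²) = √468.2900 ≈ 21.6400 mm.
Sensor diagonal = √(8.8² + 6.6²) = √121.0000 ≈ 11.0000 mm.
Equal angle of view means equal diagonal/f ratio, so f₂ = f₁ · (diagonal₂/diagonal₁) = 47.2 × 11.0000/21.6400.
f₂ = 47.2 × 0.50832 ≈ 23.993 mm.

24.0 mm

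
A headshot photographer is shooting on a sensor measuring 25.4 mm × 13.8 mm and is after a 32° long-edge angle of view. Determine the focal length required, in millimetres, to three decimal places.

From α = 2·arctan(w/2f) we get f = w / (2·tan(α/2)).
With w = 25.4 mm and α/2 = 16°, tan(α/2) ≈ 0.28675, so f ≈ 25.4 / 0.57349 ≈ 44.2902 mm.

44.290 mm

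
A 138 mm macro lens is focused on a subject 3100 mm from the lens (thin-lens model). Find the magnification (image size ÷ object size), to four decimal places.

Thin lens: 1/f = 1/dₒ + 1/dᵢ → 1/dᵢ = 1/138 − 1/3100 = 0.0069238 mm⁻¹, so dᵢ ≈ 144.4294 mm.
Magnification m = dᵢ/dₒ = 144.4294/3100 ≈ 0.04659.

0.0466×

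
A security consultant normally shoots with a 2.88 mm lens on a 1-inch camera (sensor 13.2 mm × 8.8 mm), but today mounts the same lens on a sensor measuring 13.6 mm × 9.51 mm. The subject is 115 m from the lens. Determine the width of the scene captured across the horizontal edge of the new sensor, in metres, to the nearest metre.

543 m

The focal length stays 2.88 mm; the relevant sensor dimension is now w = 13.6 mm. Object distance dₒ = 115 m = 115000 mm.
Thin-lens field width W = w·(dₒ − f)/f = 13.6 × (115000 − 2.88)/2.88 ≈ 543041.956 mm = 543.042 m.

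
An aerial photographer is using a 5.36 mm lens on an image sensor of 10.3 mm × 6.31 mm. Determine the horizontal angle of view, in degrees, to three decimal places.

87.711°

Angle of view α = 2·arctan(w/2f) with w = 10.3 mm and f = 5.36 mm.
w/2f = 0.96082; arctan(0.96082) ≈ 43.8553°, so α ≈ 87.7107°.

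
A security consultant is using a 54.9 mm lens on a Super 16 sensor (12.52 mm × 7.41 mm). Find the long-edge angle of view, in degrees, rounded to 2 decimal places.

13.01°

Angle of view α = 2·arctan(w/2f) with w = 12.52 mm and f = 54.9 mm.
w/2f = 0.11403; arctan(0.11403) ≈ 6.5051°, so α ≈ 13.0102°.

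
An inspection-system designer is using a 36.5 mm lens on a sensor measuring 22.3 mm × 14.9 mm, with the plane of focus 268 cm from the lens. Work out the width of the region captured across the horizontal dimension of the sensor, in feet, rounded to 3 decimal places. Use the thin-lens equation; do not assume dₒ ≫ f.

dₒ: 268 cm = 2680 mm.
Similar triangles through the lens centre give W/dₒ = w/dᵢ; with 1/f = 1/dₒ + 1/dᵢ this gives W = w·(dₒ − f)/f.
W = 22.3 mm × (2680 − 36.5) / 36.5 = 22.3 × 72.4247 ≈ 1615.070 mm = 1615.070/304.8 ft = 5.29879 ft.

5.299 ft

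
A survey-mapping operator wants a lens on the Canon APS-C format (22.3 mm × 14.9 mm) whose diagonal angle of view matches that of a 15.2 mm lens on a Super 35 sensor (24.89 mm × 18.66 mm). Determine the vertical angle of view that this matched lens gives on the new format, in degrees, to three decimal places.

59.236°

Sensor diagonal = √(24.89² + 18.66²) = √967.7077 ≈ 31.1080 mm.
Sensor diagonal = √(22.3² + 14.9²) = √719.3000 ≈ 26.8198 mm.
Equal diagonal AOV ⇒ f₂ = f₁ · 26.8198/31.1080 = 15.2 × 0.86215 ≈ 13.1047 mm.
Vertical AOV on the new format = 2·arctan(14.9 / (2 × 13.1047)) = 2·arctan(0.56850) ≈ 59.2364°.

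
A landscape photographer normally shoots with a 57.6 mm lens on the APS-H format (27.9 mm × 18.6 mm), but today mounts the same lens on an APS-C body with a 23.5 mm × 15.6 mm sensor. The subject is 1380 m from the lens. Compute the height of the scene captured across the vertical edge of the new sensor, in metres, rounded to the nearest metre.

The focal length stays 57.6 mm; the relevant sensor dimension is now h = 15.6 mm. Object distance dₒ = 1380 m = 1.38e+06 mm.
Thin-lens field height W = h·(dₒ − f)/f = 15.6 × (1.38e+06 − 57.6)/57.6 ≈ 373734.400 mm = 373.734 m.

374 m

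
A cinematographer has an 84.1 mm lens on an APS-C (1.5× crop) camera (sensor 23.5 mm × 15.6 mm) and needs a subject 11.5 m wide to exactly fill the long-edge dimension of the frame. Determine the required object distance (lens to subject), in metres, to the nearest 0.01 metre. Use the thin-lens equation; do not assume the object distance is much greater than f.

41.24 m

W: 11.5 m = 11500 mm.
Magnification m = w/W = dᵢ/dₒ; combined with 1/f = 1/dₒ + 1/dᵢ this gives dₒ = f·(1 + W/w).
dₒ = 84.1 mm × (1 + 11500/23.5) = 84.1 × 490.3617 ≈ 41239.419 mm = 41.2394 m.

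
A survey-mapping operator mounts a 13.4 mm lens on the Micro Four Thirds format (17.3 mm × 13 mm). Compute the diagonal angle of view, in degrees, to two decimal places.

Sensor diagonal = √(17.3² + 13²) = √468.2900 ≈ 21.6400 mm.
Angle of view α = 2·arctan(d/2f) with d = 21.6400 mm and f = 13.4 mm.
d/2f = 0.80746; arctan(0.80746) ≈ 38.9196°, so α ≈ 77.8392°.

77.84°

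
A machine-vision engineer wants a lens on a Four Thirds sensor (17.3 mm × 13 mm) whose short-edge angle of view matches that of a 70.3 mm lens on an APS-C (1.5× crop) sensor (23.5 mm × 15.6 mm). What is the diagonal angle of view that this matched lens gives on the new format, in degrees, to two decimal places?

Equal short-edge AOV ⇒ f₂ = f₁ · 13/15.6 = 70.3 × 0.83333 ≈ 58.5833 mm.
Sensor diagonal = √(17.3² + 13²) = √468.2900 ≈ 21.6400 mm.
Diagonal AOV on the new format = 2·arctan(21.6400 / (2 × 58.5833)) = 2·arctan(0.18469) ≈ 20.9286°.

20.93°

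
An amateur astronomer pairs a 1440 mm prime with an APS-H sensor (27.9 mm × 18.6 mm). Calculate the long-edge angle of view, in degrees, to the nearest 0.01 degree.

Angle of view α = 2·arctan(w/2f) with w = 27.9 mm and f = 1440 mm.
w/2f = 0.00969; arctan(0.00969) ≈ 0.5550°, so α ≈ 1.1101°.

1.11°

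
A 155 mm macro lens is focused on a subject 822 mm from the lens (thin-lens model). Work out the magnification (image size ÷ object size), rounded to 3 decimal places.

0.232×

Thin lens: 1/f = 1/dₒ + 1/dᵢ → 1/dᵢ = 1/155 − 1/822 = 0.0052351 mm⁻¹, so dᵢ ≈ 191.0195 mm.
Magnification m = dᵢ/dₒ = 191.0195/822 ≈ 0.23238.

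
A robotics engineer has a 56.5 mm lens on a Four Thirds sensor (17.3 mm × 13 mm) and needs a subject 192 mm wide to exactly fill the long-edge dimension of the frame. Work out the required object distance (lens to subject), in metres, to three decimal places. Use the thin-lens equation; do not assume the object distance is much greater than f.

0.684 m

Magnification m = w/W = dᵢ/dₒ; combined with 1/f = 1/dₒ + 1/dᵢ this gives dₒ = f·(1 + W/w).
dₒ = 56.5 mm × (1 + 192/17.3) = 56.5 × 12.0983 ≈ 683.552 mm = 0.683552 m.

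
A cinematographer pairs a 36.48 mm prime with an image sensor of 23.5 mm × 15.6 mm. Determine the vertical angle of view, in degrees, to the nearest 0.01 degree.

Angle of view α = 2·arctan(h/2f) with h = 15.6 mm and f = 36.48 mm.
h/2f = 0.21382; arctan(0.21382) ≈ 12.0690°, so α ≈ 24.1380°.

24.14°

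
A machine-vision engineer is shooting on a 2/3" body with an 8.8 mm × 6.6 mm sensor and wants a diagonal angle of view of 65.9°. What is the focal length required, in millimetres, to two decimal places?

Sensor diagonal = √(8.8² + 6.6²) = √121.0000 ≈ 11.0000 mm.
From α = 2·arctan(d/2f) we get f = d / (2·tan(α/2)).
With d = 11.0000 mm and α/2 = 32.95°, tan(α/2) ≈ 0.64817, so f ≈ 11.0000 / 1.29634 ≈ 8.4855 mm.

8.49 mm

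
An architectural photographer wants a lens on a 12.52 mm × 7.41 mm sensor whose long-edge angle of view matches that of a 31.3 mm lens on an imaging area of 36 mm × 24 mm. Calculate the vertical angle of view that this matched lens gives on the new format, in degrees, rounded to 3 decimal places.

37.593°

Equal long-edge AOV ⇒ f₂ = f₁ · 12.52/36 = 31.3 × 0.34778 ≈ 10.8854 mm.
Vertical AOV on the new format = 2·arctan(7.41 / (2 × 10.8854)) = 2·arctan(0.34036) ≈ 37.5933°.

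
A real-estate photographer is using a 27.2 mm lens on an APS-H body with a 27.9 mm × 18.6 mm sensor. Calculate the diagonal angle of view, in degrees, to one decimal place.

63.3°

Sensor diagonal = √(27.9² + 18.6²) = √1124.3700 ≈ 33.5316 mm.
Angle of view α = 2·arctan(d/2f) with d = 33.5316 mm and f = 27.2 mm.
d/2f = 0.61639; arctan(0.61639) ≈ 31.6493°, so α ≈ 63.2985°.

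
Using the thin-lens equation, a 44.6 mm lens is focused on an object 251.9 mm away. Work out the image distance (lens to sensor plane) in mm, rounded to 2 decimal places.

1/dᵢ = 1/f − 1/dₒ = 1/44.6 − 1/251.9 = 0.0184517 mm⁻¹.
dᵢ = 1/0.0184517 ≈ 54.1956 mm.

54.20 mm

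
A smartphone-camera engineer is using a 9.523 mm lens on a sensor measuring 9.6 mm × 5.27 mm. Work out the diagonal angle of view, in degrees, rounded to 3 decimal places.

59.798°

Sensor diagonal = √(9.6² + 5.27²) = √119.9329 ≈ 10.9514 mm.
Angle of view α = 2·arctan(d/2f) with d = 10.9514 mm and f = 9.523 mm.
d/2f = 0.57500; arctan(0.57500) ≈ 29.8988°, so α ≈ 59.7975°.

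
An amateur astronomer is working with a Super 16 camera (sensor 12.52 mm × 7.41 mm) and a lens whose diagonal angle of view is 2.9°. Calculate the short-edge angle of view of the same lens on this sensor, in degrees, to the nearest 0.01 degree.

1.48°

Sensor diagonal = √(12.52² + 7.41²) = √211.6585 ≈ 14.5485 mm.
From the diagonal AOV: f = 14.5485 / (2·tan(1.45°)) = 14.5485 / 0.05063 ≈ 287.3755 mm.
Short-edge AOV = 2·arctan(7.41 / (2 × 287.3755)) = 2·arctan(0.01289) ≈ 1.4773°.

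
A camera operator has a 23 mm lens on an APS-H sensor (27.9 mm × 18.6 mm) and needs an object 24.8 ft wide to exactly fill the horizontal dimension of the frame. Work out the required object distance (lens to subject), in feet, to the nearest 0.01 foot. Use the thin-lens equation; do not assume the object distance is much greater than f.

W: 24.8 ft × 304.8 mm/ft = 7559.04 mm.
Magnification m = w/W = dᵢ/dₒ; combined with 1/f = 1/dₒ + 1/dᵢ this gives dₒ = f·(1 + W/w).
dₒ = 23 mm × (1 + 7559.04/27.9) = 23 × 271.9333 ≈ 6254.466 mm = 6254.466/304.8 ft = 20.5199 ft.

20.52 ft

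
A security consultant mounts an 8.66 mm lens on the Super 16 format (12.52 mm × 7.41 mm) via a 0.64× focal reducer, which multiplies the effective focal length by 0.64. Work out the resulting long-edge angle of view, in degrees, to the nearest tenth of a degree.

97.0°

Effective focal length f = 8.66 × 0.64 = 5.5424 mm.
α = 2·arctan(12.52 / (2 × 5.5424)) = 2·arctan(1.12947) ≈ 96.9587°.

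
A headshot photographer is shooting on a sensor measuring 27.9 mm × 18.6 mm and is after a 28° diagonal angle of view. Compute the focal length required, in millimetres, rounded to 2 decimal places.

Sensor diagonal = √(27.9² + 18.6²) = √1124.3700 ≈ 33.5316 mm.
From α = 2·arctan(d/2f) we get f = d / (2·tan(α/2)).
With d = 33.5316 mm and α/2 = 14°, tan(α/2) ≈ 0.24933, so f ≈ 33.5316 / 0.49866 ≈ 67.2440 mm.

67.24 mm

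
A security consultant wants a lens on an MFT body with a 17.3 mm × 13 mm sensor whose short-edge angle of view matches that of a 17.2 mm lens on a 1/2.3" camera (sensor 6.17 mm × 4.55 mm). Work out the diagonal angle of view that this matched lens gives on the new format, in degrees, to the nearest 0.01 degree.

24.83°

Equal short-edge AOV ⇒ f₂ = f₁ · 13/4.55 = 17.2 × 2.85714 ≈ 49.1429 mm.
Sensor diagonal = √(17.3² + 13²) = √468.2900 ≈ 21.6400 mm.
Diagonal AOV on the new format = 2·arctan(21.6400 / (2 × 49.1429)) = 2·arctan(0.22017) ≈ 24.8339°.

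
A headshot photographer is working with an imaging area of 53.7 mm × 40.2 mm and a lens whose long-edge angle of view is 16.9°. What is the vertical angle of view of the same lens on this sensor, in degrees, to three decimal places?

12.692°

From the long-edge AOV: f = 53.7 / (2·tan(8.45°)) = 53.7 / 0.29712 ≈ 180.7363 mm.
Vertical AOV = 2·arctan(40.2 / (2 × 180.7363)) = 2·arctan(0.11121) ≈ 12.6918°.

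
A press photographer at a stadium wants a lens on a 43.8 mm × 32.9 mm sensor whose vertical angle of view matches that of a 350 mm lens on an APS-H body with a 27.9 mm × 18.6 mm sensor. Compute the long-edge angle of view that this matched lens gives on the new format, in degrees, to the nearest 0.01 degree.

Equal vertical AOV ⇒ f₂ = f₁ · 32.9/18.6 = 350 × 1.76882 ≈ 619.0860 mm.
Long-edge AOV on the new format = 2·arctan(43.8 / (2 × 619.0860)) = 2·arctan(0.03537) ≈ 4.0520°.

4.05°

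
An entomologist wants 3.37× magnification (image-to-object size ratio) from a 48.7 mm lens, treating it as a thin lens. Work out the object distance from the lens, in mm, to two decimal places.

With m = dᵢ/dₒ and 1/f = 1/dₒ + 1/dᵢ, substituting dᵢ = m·dₒ gives 1/f = (1 + 1/m)/dₒ, hence dₒ = f·(1 + 1/m).
dₒ = 48.7 × (1 + 1/3.37) = 48.7 × 1.29674 ≈ 63.151 mm.

63.15 mm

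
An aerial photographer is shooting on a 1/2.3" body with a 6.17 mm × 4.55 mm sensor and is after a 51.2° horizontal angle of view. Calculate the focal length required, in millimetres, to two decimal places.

6.44 mm

From α = 2·arctan(w/2f) we get f = w / (2·tan(α/2)).
With w = 6.17 mm and α/2 = 25.6°, tan(α/2) ≈ 0.47912, so f ≈ 6.17 / 0.95824 ≈ 6.4389 mm.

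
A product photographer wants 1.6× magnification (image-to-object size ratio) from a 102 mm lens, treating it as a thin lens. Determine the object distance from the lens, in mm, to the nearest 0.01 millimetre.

With m = dᵢ/dₒ and 1/f = 1/dₒ + 1/dᵢ, substituting dᵢ = m·dₒ gives 1/f = (1 + 1/m)/dₒ, hence dₒ = f·(1 + 1/m).
dₒ = 102 × (1 + 1/1.6) = 102 × 1.62500 ≈ 165.750 mm.

165.75 mm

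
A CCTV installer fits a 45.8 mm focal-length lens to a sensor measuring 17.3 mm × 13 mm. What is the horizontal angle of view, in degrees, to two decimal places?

Angle of view α = 2·arctan(w/2f) with w = 17.3 mm and f = 45.8 mm.
w/2f = 0.18886; arctan(0.18886) ≈ 10.6952°, so α ≈ 21.3903°.

21.39°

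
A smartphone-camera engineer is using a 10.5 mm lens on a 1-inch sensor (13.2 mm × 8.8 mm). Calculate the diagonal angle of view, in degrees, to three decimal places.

74.138°

Sensor diagonal = √(13.2² + 8.8²) = √251.6800 ≈ 15.8644 mm.
Angle of view α = 2·arctan(d/2f) with d = 15.8644 mm and f = 10.5 mm.
d/2f = 0.75545; arctan(0.75545) ≈ 37.0692°, so α ≈ 74.1384°.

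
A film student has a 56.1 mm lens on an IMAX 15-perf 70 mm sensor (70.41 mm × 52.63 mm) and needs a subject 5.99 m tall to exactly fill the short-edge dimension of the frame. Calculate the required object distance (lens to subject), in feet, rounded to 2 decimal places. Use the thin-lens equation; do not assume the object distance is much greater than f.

W: 5.99 m = 5990 mm.
Magnification m = h/W = dᵢ/dₒ; combined with 1/f = 1/dₒ + 1/dᵢ this gives dₒ = f·(1 + W/h).
dₒ = 56.1 mm × (1 + 5990/52.63) = 56.1 × 114.8134 ≈ 6441.033 mm = 6441.033/304.8 ft = 21.132 ft.

21.13 ft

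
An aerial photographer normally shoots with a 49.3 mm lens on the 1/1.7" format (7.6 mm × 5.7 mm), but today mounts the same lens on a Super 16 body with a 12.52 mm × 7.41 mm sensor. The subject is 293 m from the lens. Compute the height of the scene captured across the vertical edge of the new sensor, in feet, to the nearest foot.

144 ft

The focal length stays 49.3 mm; the relevant sensor dimension is now h = 7.41 mm. Object distance dₒ = 293 m = 293000 mm.
Thin-lens field height W = h·(dₒ − f)/f = 7.41 × (293000 − 49.3)/49.3 ≈ 44031.738 mm = 44031.738/304.8 ft = 144.461 ft.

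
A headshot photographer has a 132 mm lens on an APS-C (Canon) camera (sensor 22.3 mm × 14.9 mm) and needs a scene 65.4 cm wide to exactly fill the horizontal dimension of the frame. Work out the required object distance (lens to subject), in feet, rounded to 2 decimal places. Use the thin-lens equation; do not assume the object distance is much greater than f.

13.13 ft

W: 65.4 cm = 654 mm.
Magnification m = w/W = dᵢ/dₒ; combined with 1/f = 1/dₒ + 1/dᵢ this gives dₒ = f·(1 + W/w).
dₒ = 132 mm × (1 + 654/22.3) = 132 × 30.3274 ≈ 4003.211 mm = 4003.211/304.8 ft = 13.1339 ft.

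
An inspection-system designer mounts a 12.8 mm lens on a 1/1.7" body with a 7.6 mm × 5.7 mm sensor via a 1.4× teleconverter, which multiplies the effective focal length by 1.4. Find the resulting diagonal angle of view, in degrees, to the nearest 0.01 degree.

Effective focal length f = 12.8 × 1.4 = 17.92 mm.
Sensor diagonal = √(7.6² + 5.7²) = √90.2500 ≈ 9.5000 mm.
α = 2·arctan(9.500 / (2 × 17.92)) = 2·arctan(0.26507) ≈ 29.6916°.

29.69°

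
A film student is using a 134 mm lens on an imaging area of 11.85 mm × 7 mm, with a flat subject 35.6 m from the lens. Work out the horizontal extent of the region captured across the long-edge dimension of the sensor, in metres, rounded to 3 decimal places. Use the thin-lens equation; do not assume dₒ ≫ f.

dₒ: 35.6 m = 35600 mm.
Similar triangles through the lens centre give W/dₒ = w/dᵢ; with 1/f = 1/dₒ + 1/dᵢ this gives W = w·(dₒ − f)/f.
W = 11.85 mm × (35600 − 134) / 134 = 11.85 × 264.6716 ≈ 3136.359 mm = 3.13636 m.

3.136 m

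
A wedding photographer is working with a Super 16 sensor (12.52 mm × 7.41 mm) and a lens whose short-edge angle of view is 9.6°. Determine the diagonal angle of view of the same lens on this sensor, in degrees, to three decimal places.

From the short-edge AOV: f = 7.41 / (2·tan(4.8°)) = 7.41 / 0.16794 ≈ 44.1217 mm.
Sensor diagonal = √(12.52² + 7.41²) = √211.6585 ≈ 14.5485 mm.
Diagonal AOV = 2·arctan(14.5485 / (2 × 44.1217)) = 2·arctan(0.16487) ≈ 18.7240°.

18.724°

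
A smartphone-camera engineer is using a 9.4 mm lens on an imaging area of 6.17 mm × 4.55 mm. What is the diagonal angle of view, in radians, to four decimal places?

Sensor diagonal = √(6.17² + 4.55²) = √58.7714 ≈ 7.6663 mm.
Angle of view α = 2·arctan(d/2f) with d = 7.6663 mm and f = 9.4 mm.
d/2f = 0.40778; arctan(0.40778) ≈ 0.3872 rad, so α ≈ 0.7744 rad.

0.7744 rad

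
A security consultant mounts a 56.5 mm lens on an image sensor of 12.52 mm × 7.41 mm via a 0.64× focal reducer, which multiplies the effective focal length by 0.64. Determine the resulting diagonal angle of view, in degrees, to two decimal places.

22.75°

Effective focal length f = 56.5 × 0.64 = 36.16 mm.
Sensor diagonal = √(12.52² + 7.41²) = √211.6585 ≈ 14.5485 mm.
α = 2·arctan(14.548 / (2 × 36.16)) = 2·arctan(0.20117) ≈ 22.7486°.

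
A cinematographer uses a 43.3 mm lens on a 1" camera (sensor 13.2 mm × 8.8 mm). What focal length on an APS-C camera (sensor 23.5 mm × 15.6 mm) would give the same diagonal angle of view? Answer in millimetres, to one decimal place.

77.0 mm

Sensor diagonal = √(13.2² + 8.8²) = √251.6800 ≈ 15.8644 mm.
Sensor diagonal = √(23.5² + 15.6²) = √795.6100 ≈ 28.2066 mm.
Equal angle of view means equal diagonal/f ratio, so f₂ = f₁ · (diagonal₂/diagonal₁) = 43.3 × 28.2066/15.8644.
f₂ = 43.3 × 1.77798 ≈ 76.986 mm.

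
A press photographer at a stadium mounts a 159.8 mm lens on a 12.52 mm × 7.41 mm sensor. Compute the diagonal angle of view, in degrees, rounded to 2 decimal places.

Sensor diagonal = √(12.52² + 7.41²) = √211.6585 ≈ 14.5485 mm.
Angle of view α = 2·arctan(d/2f) with d = 14.5485 mm and f = 159.8 mm.
d/2f = 0.04552; arctan(0.04552) ≈ 2.6064°, so α ≈ 5.2127°.

5.21°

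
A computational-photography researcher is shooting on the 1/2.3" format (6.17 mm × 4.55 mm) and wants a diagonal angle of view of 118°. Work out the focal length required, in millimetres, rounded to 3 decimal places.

2.303 mm

Sensor diagonal = √(6.17² + 4.55²) = √58.7714 ≈ 7.6663 mm.
From α = 2·arctan(d/2f) we get f = d / (2·tan(α/2)).
With d = 7.6663 mm and α/2 = 59°, tan(α/2) ≈ 1.66428, so f ≈ 7.6663 / 3.32856 ≈ 2.3032 mm.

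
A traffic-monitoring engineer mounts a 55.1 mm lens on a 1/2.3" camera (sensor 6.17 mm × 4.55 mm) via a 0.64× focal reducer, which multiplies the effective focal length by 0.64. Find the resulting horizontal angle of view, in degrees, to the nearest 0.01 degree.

Effective focal length f = 55.1 × 0.64 = 35.264 mm.
α = 2·arctan(6.17 / (2 × 35.264)) = 2·arctan(0.08748) ≈ 9.9994°.

10.00°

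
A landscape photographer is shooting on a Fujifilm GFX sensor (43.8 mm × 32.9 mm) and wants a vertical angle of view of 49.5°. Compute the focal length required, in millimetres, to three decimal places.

From α = 2·arctan(h/2f) we get f = h / (2·tan(α/2)).
With h = 32.9 mm and α/2 = 24.75°, tan(α/2) ≈ 0.46101, so f ≈ 32.9 / 0.92201 ≈ 35.6828 mm.

35.683 mm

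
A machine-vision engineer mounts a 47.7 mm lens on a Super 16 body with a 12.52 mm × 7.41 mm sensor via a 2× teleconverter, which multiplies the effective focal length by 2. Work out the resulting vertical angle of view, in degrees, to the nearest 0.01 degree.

Effective focal length f = 47.7 × 2 = 95.4 mm.
α = 2·arctan(7.41 / (2 × 95.4)) = 2·arctan(0.03884) ≈ 4.4481°.

4.45°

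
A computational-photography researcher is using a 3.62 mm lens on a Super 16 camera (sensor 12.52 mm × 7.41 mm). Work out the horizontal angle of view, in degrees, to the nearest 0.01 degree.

119.92°

Angle of view α = 2·arctan(w/2f) with w = 12.52 mm and f = 3.62 mm.
w/2f = 1.72928; arctan(1.72928) ≈ 59.9603°, so α ≈ 119.9206°.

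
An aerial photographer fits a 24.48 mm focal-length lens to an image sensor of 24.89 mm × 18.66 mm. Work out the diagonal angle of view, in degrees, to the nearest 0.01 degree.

Sensor diagonal = √(24.89² + 18.66²) = √967.7077 ≈ 31.1080 mm.
Angle of view α = 2·arctan(d/2f) with d = 31.1080 mm and f = 24.48 mm.
d/2f = 0.63538; arctan(0.63538) ≈ 32.4309°, so α ≈ 64.8618°.

64.86°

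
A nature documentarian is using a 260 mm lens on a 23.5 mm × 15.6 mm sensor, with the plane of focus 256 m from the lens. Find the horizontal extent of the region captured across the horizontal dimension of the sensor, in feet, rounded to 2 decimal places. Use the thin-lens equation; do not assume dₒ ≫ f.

75.84 ft

dₒ: 256 m = 256000 mm.
Similar triangles through the lens centre give W/dₒ = w/dᵢ; with 1/f = 1/dₒ + 1/dᵢ this gives W = w·(dₒ − f)/f.
W = 23.5 mm × (256000 − 260) / 260 = 23.5 × 983.6154 ≈ 23114.962 mm = 23114.962/304.8 ft = 75.8365 ft.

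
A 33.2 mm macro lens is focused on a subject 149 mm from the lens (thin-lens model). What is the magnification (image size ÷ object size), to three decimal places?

Thin lens: 1/f = 1/dₒ + 1/dᵢ → 1/dᵢ = 1/33.2 − 1/149 = 0.0234091 mm⁻¹, so dᵢ ≈ 42.7185 mm.
Magnification m = dᵢ/dₒ = 42.7185/149 ≈ 0.28670.

0.287×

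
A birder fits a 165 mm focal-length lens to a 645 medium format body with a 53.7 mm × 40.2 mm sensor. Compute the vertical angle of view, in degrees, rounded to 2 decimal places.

Angle of view α = 2·arctan(h/2f) with h = 40.2 mm and f = 165 mm.
h/2f = 0.12182; arctan(0.12182) ≈ 6.9454°, so α ≈ 13.8909°.

13.89°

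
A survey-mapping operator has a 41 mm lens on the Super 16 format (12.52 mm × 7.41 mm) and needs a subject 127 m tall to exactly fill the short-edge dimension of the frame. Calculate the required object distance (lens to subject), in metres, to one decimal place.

702.7 m

W: 127 m = 127000 mm.
Magnification m = h/W = dᵢ/dₒ; combined with 1/f = 1/dₒ + 1/dᵢ this gives dₒ = f·(1 + W/h).
dₒ = 41 mm × (1 + 127000/7.41) = 41 × 17140.0013 ≈ 702740.055 mm = 702.74 m.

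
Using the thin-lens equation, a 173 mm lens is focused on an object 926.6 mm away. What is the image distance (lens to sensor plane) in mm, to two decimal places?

212.71 mm

1/dᵢ = 1/f − 1/dₒ = 1/173 − 1/926.6 = 0.0047011 mm⁻¹.
dᵢ = 1/0.0047011 ≈ 212.7147 mm.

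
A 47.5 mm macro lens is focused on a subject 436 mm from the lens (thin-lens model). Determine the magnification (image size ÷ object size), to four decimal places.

0.1223×

Thin lens: 1/f = 1/dₒ + 1/dᵢ → 1/dᵢ = 1/47.5 − 1/436 = 0.0187591 mm⁻¹, so dᵢ ≈ 53.3076 mm.
Magnification m = dᵢ/dₒ = 53.3076/436 ≈ 0.12227.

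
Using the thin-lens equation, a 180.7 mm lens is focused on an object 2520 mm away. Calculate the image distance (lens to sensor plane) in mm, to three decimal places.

1/dᵢ = 1/f − 1/dₒ = 1/180.7 − 1/2520 = 0.0051372 mm⁻¹.
dᵢ = 1/0.0051372 ≈ 194.6582 mm.

194.658 mm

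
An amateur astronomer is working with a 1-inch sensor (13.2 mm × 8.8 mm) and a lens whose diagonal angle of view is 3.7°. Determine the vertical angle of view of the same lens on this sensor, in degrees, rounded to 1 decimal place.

Sensor diagonal = √(13.2² + 8.8²) = √251.6800 ≈ 15.8644 mm.
From the diagonal AOV: f = 15.8644 / (2·tan(1.85°)) = 15.8644 / 0.06460 ≈ 245.5807 mm.
Vertical AOV = 2·arctan(8.8 / (2 × 245.5807)) = 2·arctan(0.01792) ≈ 2.0529°.

2.1°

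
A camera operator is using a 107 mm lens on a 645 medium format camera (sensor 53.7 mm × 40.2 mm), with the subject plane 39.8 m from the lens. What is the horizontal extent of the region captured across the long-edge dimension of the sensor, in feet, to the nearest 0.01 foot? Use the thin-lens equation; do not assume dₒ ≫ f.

65.36 ft

dₒ: 39.8 m = 39800 mm.
Similar triangles through the lens centre give W/dₒ = w/dᵢ; with 1/f = 1/dₒ + 1/dᵢ this gives W = w·(dₒ − f)/f.
W = 53.7 mm × (39800 − 107) / 107 = 53.7 × 370.9626 ≈ 19920.693 mm = 19920.693/304.8 ft = 65.3566 ft.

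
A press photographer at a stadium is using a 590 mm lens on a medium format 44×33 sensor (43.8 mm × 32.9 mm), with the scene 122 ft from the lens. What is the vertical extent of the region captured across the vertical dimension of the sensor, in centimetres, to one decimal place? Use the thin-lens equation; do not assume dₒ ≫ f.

dₒ: 122 ft × 304.8 mm/ft = 37185.60 mm.
Similar triangles through the lens centre give W/dₒ = h/dᵢ; with 1/f = 1/dₒ + 1/dᵢ this gives W = h·(dₒ − f)/f.
W = 32.9 mm × (37185.6 − 590) / 590 = 32.9 × 62.0264 ≈ 2040.670 mm = 204.067 cm.

204.1 cm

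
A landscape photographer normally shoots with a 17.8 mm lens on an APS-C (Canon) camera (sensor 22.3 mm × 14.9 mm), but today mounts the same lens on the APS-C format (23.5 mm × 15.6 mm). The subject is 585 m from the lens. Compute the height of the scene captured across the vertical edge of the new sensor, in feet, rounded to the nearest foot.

The focal length stays 17.8 mm; the relevant sensor dimension is now h = 15.6 mm. Object distance dₒ = 585 m = 585000 mm.
Thin-lens field height W = h·(dₒ − f)/f = 15.6 × (585000 − 17.8)/17.8 ≈ 512681.029 mm = 512681.029/304.8 ft = 1682.02 ft.

1682 ft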